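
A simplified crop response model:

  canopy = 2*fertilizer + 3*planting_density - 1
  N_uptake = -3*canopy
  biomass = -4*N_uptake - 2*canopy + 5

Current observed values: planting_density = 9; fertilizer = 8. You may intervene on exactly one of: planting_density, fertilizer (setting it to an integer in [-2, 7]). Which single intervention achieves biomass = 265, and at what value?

set fertilizer = 0

Intervening on planting_density: biomass = 30*planting_density + 155. Reaching 265 requires planting_density = 11/3, not an integer.
Intervening on fertilizer: with other inputs at their observed values, biomass = 20*fertilizer + 265. Solving for 265 gives fertilizer = 0, within [-2, 7].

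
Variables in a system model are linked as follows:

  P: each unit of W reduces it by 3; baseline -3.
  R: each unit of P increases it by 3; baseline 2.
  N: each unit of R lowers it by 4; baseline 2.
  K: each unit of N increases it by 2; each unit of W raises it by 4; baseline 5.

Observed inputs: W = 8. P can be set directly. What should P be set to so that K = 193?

Intervening on P fixes its value directly, overriding its dependence on W.
Substituting into the N equation gives N = -12*P - 6.
Substituting into the K equation gives K = -24*P + 25.
Solve -24*P + 25 = 193: P = (193 - 25) / -24 = -7.

P = -7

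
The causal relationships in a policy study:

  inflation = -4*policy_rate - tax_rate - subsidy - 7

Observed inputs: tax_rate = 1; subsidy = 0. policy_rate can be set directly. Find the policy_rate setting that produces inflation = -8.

policy_rate = 0

Substituting into the inflation equation gives inflation = -4*policy_rate - 8.
Solve -4*policy_rate - 8 = -8: policy_rate = (-8 + 8) / -4 = 0.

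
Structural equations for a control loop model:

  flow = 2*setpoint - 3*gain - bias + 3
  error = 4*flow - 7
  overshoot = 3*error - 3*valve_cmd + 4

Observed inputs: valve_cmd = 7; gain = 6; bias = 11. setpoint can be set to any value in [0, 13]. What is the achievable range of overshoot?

-350 to -38

Substituting into the flow equation gives flow = 2*setpoint - 26.
Substituting into the error equation gives error = 8*setpoint - 111.
Substituting into the overshoot equation gives overshoot = 24*setpoint - 350.
Linear in setpoint, so extremes are at the endpoints: setpoint = 0 gives overshoot = -350; setpoint = 13 gives overshoot = -38.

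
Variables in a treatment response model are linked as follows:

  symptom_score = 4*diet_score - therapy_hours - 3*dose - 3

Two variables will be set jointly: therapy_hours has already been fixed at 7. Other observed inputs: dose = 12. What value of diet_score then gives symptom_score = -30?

With therapy_hours held at 7:
Substituting into the symptom_score equation gives symptom_score = 4*diet_score - 46.
Solve 4*diet_score - 46 = -30: diet_score = (-30 + 46) / 4 = 4.

diet_score = 4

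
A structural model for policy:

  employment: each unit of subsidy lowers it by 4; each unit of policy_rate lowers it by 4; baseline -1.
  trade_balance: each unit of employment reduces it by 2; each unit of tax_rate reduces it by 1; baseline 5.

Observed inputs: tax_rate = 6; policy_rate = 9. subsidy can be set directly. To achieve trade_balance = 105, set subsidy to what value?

Substituting into the employment equation gives employment = -4*subsidy - 37.
Substituting into the trade_balance equation gives trade_balance = 8*subsidy + 73.
Solve 8*subsidy + 73 = 105: subsidy = (105 - 73) / 8 = 4.

subsidy = 4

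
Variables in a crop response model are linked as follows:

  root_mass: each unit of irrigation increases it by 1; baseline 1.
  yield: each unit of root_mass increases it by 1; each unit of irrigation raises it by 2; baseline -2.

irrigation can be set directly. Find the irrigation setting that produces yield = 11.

irrigation = 4

Substituting into the yield equation gives yield = 3*irrigation - 1.
Solve 3*irrigation - 1 = 11: irrigation = (11 + 1) / 3 = 4.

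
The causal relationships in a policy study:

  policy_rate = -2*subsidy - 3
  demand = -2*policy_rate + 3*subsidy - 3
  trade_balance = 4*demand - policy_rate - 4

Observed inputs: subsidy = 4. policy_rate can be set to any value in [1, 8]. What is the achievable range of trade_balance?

-40 to 23

Intervening on policy_rate fixes its value directly, overriding its dependence on subsidy.
Substituting into the demand equation gives demand = -2*policy_rate + 9.
Substituting into the trade_balance equation gives trade_balance = -9*policy_rate + 32.
Linear in policy_rate, so extremes are at the endpoints: policy_rate = 1 gives trade_balance = 23; policy_rate = 8 gives trade_balance = -40.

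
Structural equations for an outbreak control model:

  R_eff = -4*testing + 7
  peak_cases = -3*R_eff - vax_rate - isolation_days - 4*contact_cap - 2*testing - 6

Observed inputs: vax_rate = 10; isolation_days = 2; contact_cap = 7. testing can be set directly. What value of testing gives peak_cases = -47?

testing = 2

Substituting into the peak_cases equation gives peak_cases = 10*testing - 67.
Solve 10*testing - 67 = -47: testing = (-47 + 67) / 10 = 2.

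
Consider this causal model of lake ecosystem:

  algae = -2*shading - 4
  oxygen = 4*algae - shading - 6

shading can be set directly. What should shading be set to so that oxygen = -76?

Substituting into the oxygen equation gives oxygen = -9*shading - 22.
Solve -9*shading - 22 = -76: shading = (-76 + 22) / -9 = 6.

shading = 6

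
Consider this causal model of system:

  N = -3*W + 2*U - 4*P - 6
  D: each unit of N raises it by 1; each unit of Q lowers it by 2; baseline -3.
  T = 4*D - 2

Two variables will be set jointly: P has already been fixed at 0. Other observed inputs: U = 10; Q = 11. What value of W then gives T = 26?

W = -6

With P held at 0:
Substituting into the N equation gives N = -3*W + 14.
So D = -3*W - 11.
T becomes -12*W - 46.
Solve -12*W - 46 = 26: W = (26 + 46) / -12 = -6.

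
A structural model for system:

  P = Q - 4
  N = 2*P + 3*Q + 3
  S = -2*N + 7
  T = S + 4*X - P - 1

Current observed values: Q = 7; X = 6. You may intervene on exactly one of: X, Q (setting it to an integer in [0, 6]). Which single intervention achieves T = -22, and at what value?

Intervening on X: T = 4*X - 57. Reaching -22 requires X = 35/4, not an integer.
Intervening on Q: with other inputs at their observed values, T = -11*Q + 44. Solving for -22 gives Q = 6, within [0, 6].

set Q = 6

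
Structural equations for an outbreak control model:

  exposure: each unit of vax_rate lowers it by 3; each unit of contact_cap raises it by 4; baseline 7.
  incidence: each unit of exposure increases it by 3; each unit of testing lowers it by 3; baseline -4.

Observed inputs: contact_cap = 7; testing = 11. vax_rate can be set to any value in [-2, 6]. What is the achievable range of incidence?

Substituting into the exposure equation gives exposure = -3*vax_rate + 35.
Substituting into the incidence equation gives incidence = -9*vax_rate + 68.
Linear in vax_rate, so extremes are at the endpoints: vax_rate = -2 gives incidence = 86; vax_rate = 6 gives incidence = 14.

14 to 86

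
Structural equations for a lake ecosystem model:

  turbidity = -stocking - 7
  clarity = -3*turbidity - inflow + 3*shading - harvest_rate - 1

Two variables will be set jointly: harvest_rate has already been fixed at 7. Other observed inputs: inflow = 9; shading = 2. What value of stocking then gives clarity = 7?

With harvest_rate held at 7:
Substituting into the clarity equation gives clarity = 3*stocking + 10.
Solve 3*stocking + 10 = 7: stocking = (7 - 10) / 3 = -1.

stocking = -1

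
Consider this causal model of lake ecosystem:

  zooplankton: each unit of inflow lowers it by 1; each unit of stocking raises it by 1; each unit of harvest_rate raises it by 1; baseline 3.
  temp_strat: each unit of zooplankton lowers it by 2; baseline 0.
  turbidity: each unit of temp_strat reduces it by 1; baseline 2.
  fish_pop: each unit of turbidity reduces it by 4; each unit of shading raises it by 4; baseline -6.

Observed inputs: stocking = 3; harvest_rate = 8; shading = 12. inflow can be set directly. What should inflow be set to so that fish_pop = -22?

inflow = 7

Substituting into the zooplankton equation gives zooplankton = -inflow + 14.
Substituting into the temp_strat equation gives temp_strat = 2*inflow - 28.
This gives turbidity = -2*inflow + 30.
Substituting into the fish_pop equation gives fish_pop = 8*inflow - 78.
Solve 8*inflow - 78 = -22: inflow = (-22 + 78) / 8 = 7.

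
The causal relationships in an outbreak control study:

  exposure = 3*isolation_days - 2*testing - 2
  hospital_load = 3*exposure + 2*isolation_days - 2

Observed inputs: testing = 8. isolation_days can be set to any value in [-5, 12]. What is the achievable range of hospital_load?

Substituting into the exposure equation gives exposure = 3*isolation_days - 18.
This gives hospital_load = 11*isolation_days - 56.
Linear in isolation_days, so extremes are at the endpoints: isolation_days = -5 gives hospital_load = -111; isolation_days = 12 gives hospital_load = 76.

-111 to 76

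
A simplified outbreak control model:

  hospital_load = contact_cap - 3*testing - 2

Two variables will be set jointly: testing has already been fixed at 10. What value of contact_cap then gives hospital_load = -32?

With testing held at 10:
Substituting into the hospital_load equation gives hospital_load = contact_cap - 32.
Solve contact_cap - 32 = -32: contact_cap = (-32 + 32) / 1 = 0.

contact_cap = 0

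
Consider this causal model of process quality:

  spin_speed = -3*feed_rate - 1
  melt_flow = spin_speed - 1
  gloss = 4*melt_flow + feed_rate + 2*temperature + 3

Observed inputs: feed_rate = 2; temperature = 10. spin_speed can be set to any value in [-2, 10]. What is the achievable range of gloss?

Intervening on spin_speed fixes its value directly, overriding its dependence on feed_rate.
Substituting into the gloss equation gives gloss = 4*spin_speed + 21.
Linear in spin_speed, so extremes are at the endpoints: spin_speed = -2 gives gloss = 13; spin_speed = 10 gives gloss = 61.

13 to 61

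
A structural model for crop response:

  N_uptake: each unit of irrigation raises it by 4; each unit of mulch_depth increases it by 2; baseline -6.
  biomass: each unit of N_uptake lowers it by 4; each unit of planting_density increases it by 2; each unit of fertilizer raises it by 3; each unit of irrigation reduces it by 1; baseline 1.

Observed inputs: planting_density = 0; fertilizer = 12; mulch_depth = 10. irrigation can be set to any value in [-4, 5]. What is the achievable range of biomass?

-104 to 49

Substituting into the N_uptake equation gives N_uptake = 4*irrigation + 14.
Substituting into the biomass equation gives biomass = -17*irrigation - 19.
Linear in irrigation, so extremes are at the endpoints: irrigation = -4 gives biomass = 49; irrigation = 5 gives biomass = -104.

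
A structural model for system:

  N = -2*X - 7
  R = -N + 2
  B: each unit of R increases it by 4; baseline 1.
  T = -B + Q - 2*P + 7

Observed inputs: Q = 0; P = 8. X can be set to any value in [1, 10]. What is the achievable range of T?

Substituting into the R equation gives R = 2*X + 9.
Substituting into the B equation gives B = 8*X + 37.
Substituting into the T equation gives T = -8*X - 46.
Linear in X, so extremes are at the endpoints: X = 1 gives T = -54; X = 10 gives T = -126.

-126 to -54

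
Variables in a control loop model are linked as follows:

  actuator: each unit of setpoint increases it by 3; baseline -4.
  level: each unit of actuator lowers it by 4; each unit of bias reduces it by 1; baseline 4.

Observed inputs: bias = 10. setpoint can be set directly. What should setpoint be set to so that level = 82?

Substituting into the level equation gives level = -12*setpoint + 10.
Solve -12*setpoint + 10 = 82: setpoint = (82 - 10) / -12 = -6.

setpoint = -6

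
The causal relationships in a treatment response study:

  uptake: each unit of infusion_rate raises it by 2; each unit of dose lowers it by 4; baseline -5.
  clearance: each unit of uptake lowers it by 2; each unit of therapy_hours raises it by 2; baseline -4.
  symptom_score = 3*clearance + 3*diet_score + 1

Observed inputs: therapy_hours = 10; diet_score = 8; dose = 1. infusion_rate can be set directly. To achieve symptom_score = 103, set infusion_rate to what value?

Substituting into the uptake equation gives uptake = 2*infusion_rate - 9.
This gives clearance = -4*infusion_rate + 34.
So symptom_score = -12*infusion_rate + 127.
Solve -12*infusion_rate + 127 = 103: infusion_rate = (103 - 127) / -12 = 2.

infusion_rate = 2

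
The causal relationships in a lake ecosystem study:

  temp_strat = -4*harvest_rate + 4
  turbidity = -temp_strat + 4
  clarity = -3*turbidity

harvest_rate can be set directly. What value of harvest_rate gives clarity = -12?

harvest_rate = 1

Substituting into the turbidity equation gives turbidity = 4*harvest_rate.
Substituting into the clarity equation gives clarity = -12*harvest_rate.
Solve -12*harvest_rate = -12: harvest_rate = -12 / -12 = 1.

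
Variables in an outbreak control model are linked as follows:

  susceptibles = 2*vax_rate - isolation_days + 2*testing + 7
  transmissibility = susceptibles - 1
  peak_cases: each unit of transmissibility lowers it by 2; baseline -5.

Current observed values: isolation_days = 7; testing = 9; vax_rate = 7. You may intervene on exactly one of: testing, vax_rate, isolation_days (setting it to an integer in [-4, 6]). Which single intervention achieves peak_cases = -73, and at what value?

set isolation_days = 4

Intervening on testing: peak_cases = -4*testing - 31. Reaching -73 requires testing = 21/2, not an integer.
Intervening on vax_rate: peak_cases = -4*vax_rate - 39. Reaching -73 requires vax_rate = 17/2, not an integer.
Intervening on isolation_days: with other inputs at their observed values, peak_cases = 2*isolation_days - 81. Solving for -73 gives isolation_days = 4, within [-4, 6].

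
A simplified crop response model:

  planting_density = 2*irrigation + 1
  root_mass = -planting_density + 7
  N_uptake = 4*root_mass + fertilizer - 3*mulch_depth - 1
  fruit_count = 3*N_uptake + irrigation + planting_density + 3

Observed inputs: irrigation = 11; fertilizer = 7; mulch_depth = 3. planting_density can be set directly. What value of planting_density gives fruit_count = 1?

Intervening on planting_density fixes its value directly, overriding its dependence on irrigation.
Substituting into the N_uptake equation gives N_uptake = -4*planting_density + 25.
Substituting into the fruit_count equation gives fruit_count = -11*planting_density + 89.
Solve -11*planting_density + 89 = 1: planting_density = (1 - 89) / -11 = 8.

planting_density = 8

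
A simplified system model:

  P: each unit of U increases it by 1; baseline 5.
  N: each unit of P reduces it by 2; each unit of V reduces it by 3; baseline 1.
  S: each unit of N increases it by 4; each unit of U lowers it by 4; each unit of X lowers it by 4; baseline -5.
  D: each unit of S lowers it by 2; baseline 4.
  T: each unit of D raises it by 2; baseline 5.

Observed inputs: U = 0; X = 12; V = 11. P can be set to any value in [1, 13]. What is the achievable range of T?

Intervening on P fixes its value directly, overriding its dependence on U.
Substituting into the N equation gives N = -2*P - 32.
This gives S = -8*P - 181.
This gives D = 16*P + 366.
Substituting into the T equation gives T = 32*P + 737.
Linear in P, so extremes are at the endpoints: P = 1 gives T = 769; P = 13 gives T = 1153.

769 to 1153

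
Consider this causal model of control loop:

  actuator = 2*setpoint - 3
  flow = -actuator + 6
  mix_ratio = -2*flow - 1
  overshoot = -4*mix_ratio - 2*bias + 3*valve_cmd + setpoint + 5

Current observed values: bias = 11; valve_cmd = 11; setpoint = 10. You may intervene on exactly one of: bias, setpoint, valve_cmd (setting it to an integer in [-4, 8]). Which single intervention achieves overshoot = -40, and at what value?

set bias = 2

Intervening on bias: with other inputs at their observed values, overshoot = -2*bias - 36. Solving for -40 gives bias = 2, within [-4, 8].
Intervening on setpoint: overshoot = -15*setpoint + 92. Reaching -40 requires setpoint = 44/5, not an integer.
Intervening on valve_cmd: overshoot = 3*valve_cmd - 91. Reaching -40 requires valve_cmd = 17, outside [-4, 8].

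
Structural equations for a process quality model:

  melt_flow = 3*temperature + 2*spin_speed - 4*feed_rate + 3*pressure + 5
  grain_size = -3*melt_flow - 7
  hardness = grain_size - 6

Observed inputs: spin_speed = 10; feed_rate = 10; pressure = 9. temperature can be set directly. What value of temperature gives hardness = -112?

Substituting into the melt_flow equation gives melt_flow = 3*temperature + 12.
Substituting into the grain_size equation gives grain_size = -9*temperature - 43.
hardness becomes -9*temperature - 49.
Solve -9*temperature - 49 = -112: temperature = (-112 + 49) / -9 = 7.

temperature = 7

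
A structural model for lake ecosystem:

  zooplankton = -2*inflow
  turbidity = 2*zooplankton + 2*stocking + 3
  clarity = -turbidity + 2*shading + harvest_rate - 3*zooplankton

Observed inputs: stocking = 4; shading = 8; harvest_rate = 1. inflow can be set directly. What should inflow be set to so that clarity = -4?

inflow = -1

Substituting into the turbidity equation gives turbidity = -4*inflow + 11.
clarity becomes 10*inflow + 6.
Solve 10*inflow + 6 = -4: inflow = (-4 - 6) / 10 = -1.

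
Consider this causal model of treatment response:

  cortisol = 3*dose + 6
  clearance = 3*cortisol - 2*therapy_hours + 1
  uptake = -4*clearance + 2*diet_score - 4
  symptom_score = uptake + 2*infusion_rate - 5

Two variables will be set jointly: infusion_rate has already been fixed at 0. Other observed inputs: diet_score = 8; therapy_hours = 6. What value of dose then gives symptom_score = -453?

dose = 12

With infusion_rate held at 0:
Substituting into the clearance equation gives clearance = 9*dose + 7.
Substituting into the uptake equation gives uptake = -36*dose - 16.
This gives symptom_score = -36*dose - 21.
Solve -36*dose - 21 = -453: dose = (-453 + 21) / -36 = 12.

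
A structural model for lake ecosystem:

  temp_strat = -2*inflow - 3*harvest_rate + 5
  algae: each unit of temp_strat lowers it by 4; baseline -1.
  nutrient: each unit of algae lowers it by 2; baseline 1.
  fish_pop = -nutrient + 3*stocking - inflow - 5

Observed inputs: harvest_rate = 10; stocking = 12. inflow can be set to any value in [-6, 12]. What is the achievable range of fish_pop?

138 to 408

Substituting into the temp_strat equation gives temp_strat = -2*inflow - 25.
algae becomes 8*inflow + 99.
Substituting into the nutrient equation gives nutrient = -16*inflow - 197.
Substituting into the fish_pop equation gives fish_pop = 15*inflow + 228.
Linear in inflow, so extremes are at the endpoints: inflow = -6 gives fish_pop = 138; inflow = 12 gives fish_pop = 408.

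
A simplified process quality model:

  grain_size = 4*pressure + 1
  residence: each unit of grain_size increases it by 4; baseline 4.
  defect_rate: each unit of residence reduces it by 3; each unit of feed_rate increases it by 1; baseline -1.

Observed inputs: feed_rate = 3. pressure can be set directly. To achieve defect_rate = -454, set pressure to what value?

Substituting into the residence equation gives residence = 16*pressure + 8.
Substituting into the defect_rate equation gives defect_rate = -48*pressure - 22.
Solve -48*pressure - 22 = -454: pressure = (-454 + 22) / -48 = 9.

pressure = 9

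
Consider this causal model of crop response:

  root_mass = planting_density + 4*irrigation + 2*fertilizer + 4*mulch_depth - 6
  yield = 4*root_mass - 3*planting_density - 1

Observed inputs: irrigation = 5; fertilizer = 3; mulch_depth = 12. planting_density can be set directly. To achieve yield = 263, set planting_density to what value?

planting_density = -8

Substituting into the root_mass equation gives root_mass = planting_density + 68.
Substituting into the yield equation gives yield = planting_density + 271.
Solve planting_density + 271 = 263: planting_density = (263 - 271) / 1 = -8.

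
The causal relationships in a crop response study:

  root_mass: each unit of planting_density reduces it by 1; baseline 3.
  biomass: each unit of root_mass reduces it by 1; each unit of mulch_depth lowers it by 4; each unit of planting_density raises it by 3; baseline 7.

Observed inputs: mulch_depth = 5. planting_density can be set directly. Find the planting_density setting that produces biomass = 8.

Substituting into the biomass equation gives biomass = 4*planting_density - 16.
Solve 4*planting_density - 16 = 8: planting_density = (8 + 16) / 4 = 6.

planting_density = 6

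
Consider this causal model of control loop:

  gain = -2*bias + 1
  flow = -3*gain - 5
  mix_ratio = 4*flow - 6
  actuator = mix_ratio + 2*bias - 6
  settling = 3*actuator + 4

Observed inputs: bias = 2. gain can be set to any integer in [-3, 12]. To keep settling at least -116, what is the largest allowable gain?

gain = 1

Intervening on gain fixes its value directly, overriding its dependence on bias.
Substituting into the mix_ratio equation gives mix_ratio = -12*gain - 26.
Substituting into the actuator equation gives actuator = -12*gain - 28.
Substituting into the settling equation gives settling = -36*gain - 80.
Require -36*gain - 80 ≥ -116, so gain ≤ 1.
The largest integer in [-3, 12] satisfying this is 1.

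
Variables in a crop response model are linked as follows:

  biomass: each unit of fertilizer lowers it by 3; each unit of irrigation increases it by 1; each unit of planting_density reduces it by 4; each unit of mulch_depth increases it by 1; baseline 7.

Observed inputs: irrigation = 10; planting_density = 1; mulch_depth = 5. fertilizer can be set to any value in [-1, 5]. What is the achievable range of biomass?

Substituting into the biomass equation gives biomass = -3*fertilizer + 18.
Linear in fertilizer, so extremes are at the endpoints: fertilizer = -1 gives biomass = 21; fertilizer = 5 gives biomass = 3.

3 to 21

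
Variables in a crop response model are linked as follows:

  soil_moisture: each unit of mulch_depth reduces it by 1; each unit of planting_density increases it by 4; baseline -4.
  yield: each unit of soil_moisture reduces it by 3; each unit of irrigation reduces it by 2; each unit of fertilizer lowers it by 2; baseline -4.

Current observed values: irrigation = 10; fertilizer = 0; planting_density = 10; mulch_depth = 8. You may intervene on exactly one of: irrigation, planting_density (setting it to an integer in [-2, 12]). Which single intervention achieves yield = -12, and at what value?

Intervening on irrigation: yield = -2*irrigation - 88. Reaching -12 requires irrigation = -38, outside [-2, 12].
Intervening on planting_density: with other inputs at their observed values, yield = -12*planting_density + 12. Solving for -12 gives planting_density = 2, within [-2, 12].

set planting_density = 2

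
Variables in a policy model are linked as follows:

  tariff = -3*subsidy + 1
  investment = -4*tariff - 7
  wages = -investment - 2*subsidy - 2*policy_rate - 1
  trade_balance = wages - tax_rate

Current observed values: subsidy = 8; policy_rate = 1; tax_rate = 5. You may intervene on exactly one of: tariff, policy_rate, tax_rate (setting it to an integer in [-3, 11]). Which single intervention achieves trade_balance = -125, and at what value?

set policy_rate = 9

Intervening on tariff: trade_balance = 4*tariff - 17. Reaching -125 requires tariff = -27, outside [-3, 11].
Intervening on policy_rate: with other inputs at their observed values, trade_balance = -2*policy_rate - 107. Solving for -125 gives policy_rate = 9, within [-3, 11].
Intervening on tax_rate: trade_balance = -tax_rate - 104. Reaching -125 requires tax_rate = 21, outside [-3, 11].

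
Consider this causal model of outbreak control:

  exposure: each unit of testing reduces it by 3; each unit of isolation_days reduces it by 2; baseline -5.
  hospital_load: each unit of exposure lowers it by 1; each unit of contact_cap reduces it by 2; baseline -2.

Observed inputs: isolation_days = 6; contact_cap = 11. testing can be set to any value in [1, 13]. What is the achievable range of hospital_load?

-4 to 32

Substituting into the exposure equation gives exposure = -3*testing - 17.
So hospital_load = 3*testing - 7.
Linear in testing, so extremes are at the endpoints: testing = 1 gives hospital_load = -4; testing = 13 gives hospital_load = 32.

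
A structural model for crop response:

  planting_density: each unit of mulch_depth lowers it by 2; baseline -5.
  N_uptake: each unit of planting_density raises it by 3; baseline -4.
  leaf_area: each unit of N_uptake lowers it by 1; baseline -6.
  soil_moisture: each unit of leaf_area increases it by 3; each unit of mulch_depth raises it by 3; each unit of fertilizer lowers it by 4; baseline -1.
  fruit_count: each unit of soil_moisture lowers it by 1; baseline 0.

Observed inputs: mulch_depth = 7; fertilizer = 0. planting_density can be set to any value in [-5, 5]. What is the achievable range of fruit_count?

Intervening on planting_density fixes its value directly, overriding its dependence on mulch_depth.
Substituting into the leaf_area equation gives leaf_area = -3*planting_density - 2.
This gives soil_moisture = -9*planting_density + 14.
fruit_count becomes 9*planting_density - 14.
Linear in planting_density, so extremes are at the endpoints: planting_density = -5 gives fruit_count = -59; planting_density = 5 gives fruit_count = 31.

-59 to 31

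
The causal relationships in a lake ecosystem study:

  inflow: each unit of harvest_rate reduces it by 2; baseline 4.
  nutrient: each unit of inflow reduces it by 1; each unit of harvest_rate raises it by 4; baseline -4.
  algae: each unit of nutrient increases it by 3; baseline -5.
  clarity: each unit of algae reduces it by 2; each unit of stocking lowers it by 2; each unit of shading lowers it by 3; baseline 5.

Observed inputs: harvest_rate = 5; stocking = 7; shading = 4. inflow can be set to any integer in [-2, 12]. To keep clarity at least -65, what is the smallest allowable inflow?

inflow = 7

Intervening on inflow fixes its value directly, overriding its dependence on harvest_rate.
Substituting into the nutrient equation gives nutrient = -inflow + 16.
Substituting into the algae equation gives algae = -3*inflow + 43.
clarity becomes 6*inflow - 107.
Require 6*inflow - 107 ≥ -65, so inflow ≥ 7.
The smallest integer in [-2, 12] satisfying this is 7.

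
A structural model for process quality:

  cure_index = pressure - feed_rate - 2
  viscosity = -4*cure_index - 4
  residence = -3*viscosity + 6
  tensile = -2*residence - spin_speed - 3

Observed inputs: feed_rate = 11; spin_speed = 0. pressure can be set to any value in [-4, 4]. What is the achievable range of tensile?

177 to 369

Substituting into the cure_index equation gives cure_index = pressure - 13.
Substituting into the viscosity equation gives viscosity = -4*pressure + 48.
residence becomes 12*pressure - 138.
Substituting into the tensile equation gives tensile = -24*pressure + 273.
Linear in pressure, so extremes are at the endpoints: pressure = -4 gives tensile = 369; pressure = 4 gives tensile = 177.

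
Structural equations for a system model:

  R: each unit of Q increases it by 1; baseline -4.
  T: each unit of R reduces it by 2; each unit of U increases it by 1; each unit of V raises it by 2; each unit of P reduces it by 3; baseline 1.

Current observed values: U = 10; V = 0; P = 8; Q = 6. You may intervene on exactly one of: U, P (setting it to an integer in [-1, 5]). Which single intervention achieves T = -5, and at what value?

Intervening on U: T = U - 27. Reaching -5 requires U = 22, outside [-1, 5].
Intervening on P: with other inputs at their observed values, T = -3*P + 7. Solving for -5 gives P = 4, within [-1, 5].

set P = 4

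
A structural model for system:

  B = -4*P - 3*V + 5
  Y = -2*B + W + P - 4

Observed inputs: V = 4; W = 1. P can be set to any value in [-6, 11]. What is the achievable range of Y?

-43 to 110

Substituting into the B equation gives B = -4*P - 7.
So Y = 9*P + 11.
Linear in P, so extremes are at the endpoints: P = -6 gives Y = -43; P = 11 gives Y = 110.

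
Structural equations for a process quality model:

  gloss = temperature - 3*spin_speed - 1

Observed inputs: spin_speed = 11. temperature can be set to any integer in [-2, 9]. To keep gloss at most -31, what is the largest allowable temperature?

Substituting into the gloss equation gives gloss = temperature - 34.
Require temperature - 34 ≤ -31, so temperature ≤ 3.
The largest integer in [-2, 9] satisfying this is 3.

temperature = 3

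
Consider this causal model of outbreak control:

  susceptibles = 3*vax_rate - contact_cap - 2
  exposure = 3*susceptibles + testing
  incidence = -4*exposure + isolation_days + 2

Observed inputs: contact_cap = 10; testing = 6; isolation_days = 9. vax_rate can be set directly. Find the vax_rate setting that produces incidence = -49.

vax_rate = 5

Substituting into the susceptibles equation gives susceptibles = 3*vax_rate - 12.
Substituting into the exposure equation gives exposure = 9*vax_rate - 30.
Substituting into the incidence equation gives incidence = -36*vax_rate + 131.
Solve -36*vax_rate + 131 = -49: vax_rate = (-49 - 131) / -36 = 5.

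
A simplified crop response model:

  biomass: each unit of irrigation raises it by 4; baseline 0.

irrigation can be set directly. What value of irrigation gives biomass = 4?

Solve 4*irrigation = 4: irrigation = 4 / 4 = 1.

irrigation = 1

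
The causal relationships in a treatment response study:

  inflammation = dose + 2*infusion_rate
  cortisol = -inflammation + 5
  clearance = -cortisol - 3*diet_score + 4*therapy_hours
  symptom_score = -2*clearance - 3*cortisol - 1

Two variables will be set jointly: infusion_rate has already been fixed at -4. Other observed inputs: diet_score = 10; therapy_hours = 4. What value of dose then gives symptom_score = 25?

dose = 11

With infusion_rate held at -4:
Substituting into the inflammation equation gives inflammation = dose - 8.
This gives cortisol = -dose + 13.
clearance becomes dose - 27.
Substituting into the symptom_score equation gives symptom_score = dose + 14.
Solve dose + 14 = 25: dose = (25 - 14) / 1 = 11.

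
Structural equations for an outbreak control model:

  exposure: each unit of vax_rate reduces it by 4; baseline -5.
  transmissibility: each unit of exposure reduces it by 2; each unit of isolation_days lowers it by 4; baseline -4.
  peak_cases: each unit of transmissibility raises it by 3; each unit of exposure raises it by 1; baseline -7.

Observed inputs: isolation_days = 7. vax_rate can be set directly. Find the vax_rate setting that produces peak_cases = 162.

vax_rate = 12

Substituting into the transmissibility equation gives transmissibility = 8*vax_rate - 22.
Substituting into the peak_cases equation gives peak_cases = 20*vax_rate - 78.
Solve 20*vax_rate - 78 = 162: vax_rate = (162 + 78) / 20 = 12.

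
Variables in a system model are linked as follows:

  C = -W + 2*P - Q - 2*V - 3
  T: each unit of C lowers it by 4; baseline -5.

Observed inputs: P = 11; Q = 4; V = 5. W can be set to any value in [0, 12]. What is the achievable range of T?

-25 to 23

Substituting into the C equation gives C = -W + 5.
Substituting into the T equation gives T = 4*W - 25.
Linear in W, so extremes are at the endpoints: W = 0 gives T = -25; W = 12 gives T = 23.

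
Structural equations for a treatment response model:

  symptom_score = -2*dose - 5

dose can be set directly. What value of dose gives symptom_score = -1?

dose = -2

Solve -2*dose - 5 = -1: dose = (-1 + 5) / -2 = -2.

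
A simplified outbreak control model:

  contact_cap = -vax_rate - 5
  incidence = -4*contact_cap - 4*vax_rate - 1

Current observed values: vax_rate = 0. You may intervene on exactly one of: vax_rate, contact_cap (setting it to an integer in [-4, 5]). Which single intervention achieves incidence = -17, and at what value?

Intervening on vax_rate: the paths from vax_rate to incidence cancel (net effect zero), leaving incidence = 19; -17 is unreachable this way.
Intervening on contact_cap: with other inputs at their observed values, incidence = -4*contact_cap - 1. Solving for -17 gives contact_cap = 4, within [-4, 5].

set contact_cap = 4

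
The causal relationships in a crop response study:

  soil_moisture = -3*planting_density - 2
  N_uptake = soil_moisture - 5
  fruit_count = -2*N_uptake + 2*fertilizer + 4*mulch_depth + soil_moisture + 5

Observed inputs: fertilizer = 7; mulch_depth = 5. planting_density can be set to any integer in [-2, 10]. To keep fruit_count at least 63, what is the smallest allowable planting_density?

planting_density = 4

Substituting into the N_uptake equation gives N_uptake = -3*planting_density - 7.
This gives fruit_count = 3*planting_density + 51.
Require 3*planting_density + 51 ≥ 63, so planting_density ≥ 4.
The smallest integer in [-2, 10] satisfying this is 4.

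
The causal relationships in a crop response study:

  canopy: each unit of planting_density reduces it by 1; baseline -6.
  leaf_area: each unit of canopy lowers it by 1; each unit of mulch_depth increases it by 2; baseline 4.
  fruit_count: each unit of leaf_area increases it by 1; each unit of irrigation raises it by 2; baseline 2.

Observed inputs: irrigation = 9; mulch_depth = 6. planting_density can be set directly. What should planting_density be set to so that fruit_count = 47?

Substituting into the leaf_area equation gives leaf_area = planting_density + 22.
fruit_count becomes planting_density + 42.
Solve planting_density + 42 = 47: planting_density = (47 - 42) / 1 = 5.

planting_density = 5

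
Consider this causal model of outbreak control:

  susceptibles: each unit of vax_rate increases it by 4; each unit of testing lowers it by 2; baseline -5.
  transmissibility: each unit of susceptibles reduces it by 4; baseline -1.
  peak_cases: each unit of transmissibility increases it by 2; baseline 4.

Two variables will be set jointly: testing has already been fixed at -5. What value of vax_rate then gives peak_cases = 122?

With testing held at -5:
Substituting into the susceptibles equation gives susceptibles = 4*vax_rate + 5.
Substituting into the transmissibility equation gives transmissibility = -16*vax_rate - 21.
This gives peak_cases = -32*vax_rate - 38.
Solve -32*vax_rate - 38 = 122: vax_rate = (122 + 38) / -32 = -5.

vax_rate = -5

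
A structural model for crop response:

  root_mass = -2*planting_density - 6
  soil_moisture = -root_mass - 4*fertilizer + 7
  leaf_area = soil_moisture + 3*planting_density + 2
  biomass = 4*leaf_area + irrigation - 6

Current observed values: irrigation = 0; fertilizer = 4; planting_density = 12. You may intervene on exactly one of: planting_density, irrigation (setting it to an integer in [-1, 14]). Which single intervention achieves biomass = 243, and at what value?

set irrigation = 13

Intervening on planting_density: biomass = 20*planting_density - 10. Reaching 243 requires planting_density = 253/20, not an integer.
Intervening on irrigation: with other inputs at their observed values, biomass = irrigation + 230. Solving for 243 gives irrigation = 13, within [-1, 14].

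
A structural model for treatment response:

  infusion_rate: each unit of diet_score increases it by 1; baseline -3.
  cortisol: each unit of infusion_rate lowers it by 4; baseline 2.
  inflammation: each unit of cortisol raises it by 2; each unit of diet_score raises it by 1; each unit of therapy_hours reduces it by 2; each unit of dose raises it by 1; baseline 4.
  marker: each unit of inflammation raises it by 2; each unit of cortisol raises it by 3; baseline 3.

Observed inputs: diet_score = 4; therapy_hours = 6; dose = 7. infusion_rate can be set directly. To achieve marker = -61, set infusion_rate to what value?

infusion_rate = 3

Intervening on infusion_rate fixes its value directly, overriding its dependence on diet_score.
Substituting into the inflammation equation gives inflammation = -8*infusion_rate + 7.
Substituting into the marker equation gives marker = -28*infusion_rate + 23.
Solve -28*infusion_rate + 23 = -61: infusion_rate = (-61 - 23) / -28 = 3.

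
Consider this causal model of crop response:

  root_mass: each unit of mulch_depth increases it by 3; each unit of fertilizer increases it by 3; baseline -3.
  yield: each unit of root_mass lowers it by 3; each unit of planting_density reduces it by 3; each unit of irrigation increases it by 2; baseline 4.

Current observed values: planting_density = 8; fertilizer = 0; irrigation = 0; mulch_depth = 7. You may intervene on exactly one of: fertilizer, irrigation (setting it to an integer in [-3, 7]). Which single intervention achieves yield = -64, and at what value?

set irrigation = 5

Intervening on fertilizer: yield = -9*fertilizer - 74. Reaching -64 requires fertilizer = -10/9, not an integer.
Intervening on irrigation: with other inputs at their observed values, yield = 2*irrigation - 74. Solving for -64 gives irrigation = 5, within [-3, 7].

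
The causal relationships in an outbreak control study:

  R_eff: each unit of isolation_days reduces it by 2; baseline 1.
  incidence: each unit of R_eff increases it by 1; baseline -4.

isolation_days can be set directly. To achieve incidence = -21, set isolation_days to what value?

isolation_days = 9

Substituting into the incidence equation gives incidence = -2*isolation_days - 3.
Solve -2*isolation_days - 3 = -21: isolation_days = (-21 + 3) / -2 = 9.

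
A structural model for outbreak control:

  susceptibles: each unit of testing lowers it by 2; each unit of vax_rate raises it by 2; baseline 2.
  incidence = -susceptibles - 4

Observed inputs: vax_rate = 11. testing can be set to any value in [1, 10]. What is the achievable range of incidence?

Substituting into the susceptibles equation gives susceptibles = -2*testing + 24.
Substituting into the incidence equation gives incidence = 2*testing - 28.
Linear in testing, so extremes are at the endpoints: testing = 1 gives incidence = -26; testing = 10 gives incidence = -8.

-26 to -8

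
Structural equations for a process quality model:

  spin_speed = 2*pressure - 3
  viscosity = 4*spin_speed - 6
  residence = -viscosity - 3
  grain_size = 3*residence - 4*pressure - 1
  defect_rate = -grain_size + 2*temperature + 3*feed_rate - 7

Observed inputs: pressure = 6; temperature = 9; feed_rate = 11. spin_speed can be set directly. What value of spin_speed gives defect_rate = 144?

spin_speed = 7

Intervening on spin_speed fixes its value directly, overriding its dependence on pressure.
Substituting into the residence equation gives residence = -4*spin_speed + 3.
Substituting into the grain_size equation gives grain_size = -12*spin_speed - 16.
defect_rate becomes 12*spin_speed + 60.
Solve 12*spin_speed + 60 = 144: spin_speed = (144 - 60) / 12 = 7.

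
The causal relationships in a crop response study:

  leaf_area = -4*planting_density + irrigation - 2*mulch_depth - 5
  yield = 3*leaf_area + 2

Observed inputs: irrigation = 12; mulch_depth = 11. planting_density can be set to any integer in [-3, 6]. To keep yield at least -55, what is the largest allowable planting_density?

planting_density = 1

Substituting into the leaf_area equation gives leaf_area = -4*planting_density - 15.
yield becomes -12*planting_density - 43.
Require -12*planting_density - 43 ≥ -55, so planting_density ≤ 1.
The largest integer in [-3, 6] satisfying this is 1.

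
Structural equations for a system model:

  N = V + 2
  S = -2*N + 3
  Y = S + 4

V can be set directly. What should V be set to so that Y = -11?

Substituting into the S equation gives S = -2*V - 1.
Y becomes -2*V + 3.
Solve -2*V + 3 = -11: V = (-11 - 3) / -2 = 7.

V = 7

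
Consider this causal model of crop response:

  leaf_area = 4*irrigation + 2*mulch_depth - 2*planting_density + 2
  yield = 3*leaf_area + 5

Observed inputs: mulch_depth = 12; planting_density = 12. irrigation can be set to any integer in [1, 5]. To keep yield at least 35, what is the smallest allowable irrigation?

irrigation = 2

Substituting into the leaf_area equation gives leaf_area = 4*irrigation + 2.
yield becomes 12*irrigation + 11.
Require 12*irrigation + 11 ≥ 35, so irrigation ≥ 2.
The smallest integer in [1, 5] satisfying this is 2.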